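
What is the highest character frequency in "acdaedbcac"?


Input: acdaedbcac
Character counts:
  'a': 3
  'b': 1
  'c': 3
  'd': 2
  'e': 1
Maximum frequency: 3

3


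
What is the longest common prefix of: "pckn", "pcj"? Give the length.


Words: pckn, pcj
  Position 0: all 'p' => match
  Position 1: all 'c' => match
  Position 2: ('k', 'j') => mismatch, stop
LCP = "pc" (length 2)

2


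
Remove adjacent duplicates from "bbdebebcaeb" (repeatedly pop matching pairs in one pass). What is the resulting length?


Input: bbdebebcaeb
Stack-based adjacent duplicate removal:
  Read 'b': push. Stack: b
  Read 'b': matches stack top 'b' => pop. Stack: (empty)
  Read 'd': push. Stack: d
  Read 'e': push. Stack: de
  Read 'b': push. Stack: deb
  Read 'e': push. Stack: debe
  Read 'b': push. Stack: debeb
  Read 'c': push. Stack: debebc
  Read 'a': push. Stack: debebca
  Read 'e': push. Stack: debebcae
  Read 'b': push. Stack: debebcaeb
Final stack: "debebcaeb" (length 9)

9


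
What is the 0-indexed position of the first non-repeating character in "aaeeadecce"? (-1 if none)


Input: aaeeadecce
Character frequencies:
  'a': 3
  'c': 2
  'd': 1
  'e': 4
Scanning left to right for freq == 1:
  Position 0 ('a'): freq=3, skip
  Position 1 ('a'): freq=3, skip
  Position 2 ('e'): freq=4, skip
  Position 3 ('e'): freq=4, skip
  Position 4 ('a'): freq=3, skip
  Position 5 ('d'): unique! => answer = 5

5


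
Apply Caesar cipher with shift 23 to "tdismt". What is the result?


Caesar cipher: shift "tdismt" by 23
  't' (pos 19) + 23 = pos 16 = 'q'
  'd' (pos 3) + 23 = pos 0 = 'a'
  'i' (pos 8) + 23 = pos 5 = 'f'
  's' (pos 18) + 23 = pos 15 = 'p'
  'm' (pos 12) + 23 = pos 9 = 'j'
  't' (pos 19) + 23 = pos 16 = 'q'
Result: qafpjq

qafpjq


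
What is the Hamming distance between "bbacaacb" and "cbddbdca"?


Comparing "bbacaacb" and "cbddbdca" position by position:
  Position 0: 'b' vs 'c' => differ
  Position 1: 'b' vs 'b' => same
  Position 2: 'a' vs 'd' => differ
  Position 3: 'c' vs 'd' => differ
  Position 4: 'a' vs 'b' => differ
  Position 5: 'a' vs 'd' => differ
  Position 6: 'c' vs 'c' => same
  Position 7: 'b' vs 'a' => differ
Total differences (Hamming distance): 6

6


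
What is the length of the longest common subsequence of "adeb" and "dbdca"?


LCS of "adeb" and "dbdca"
DP table:
           d    b    d    c    a
      0    0    0    0    0    0
  a   0    0    0    0    0    1
  d   0    1    1    1    1    1
  e   0    1    1    1    1    1
  b   0    1    2    2    2    2
LCS length = dp[4][5] = 2

2


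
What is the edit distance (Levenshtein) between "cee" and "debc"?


Computing edit distance: "cee" -> "debc"
DP table:
           d    e    b    c
      0    1    2    3    4
  c   1    1    2    3    3
  e   2    2    1    2    3
  e   3    3    2    2    3
Edit distance = dp[3][4] = 3

3


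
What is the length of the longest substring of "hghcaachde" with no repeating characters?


Input: "hghcaachde"
Sliding window (track last position of each char):
  Position 0 ('h'): window [0,0] length 1 -- new best
  Position 1 ('g'): window [0,1] length 2 -- new best
  Position 2 ('h'): repeat (last at 0), move window start to 1
  Position 2 ('h'): window [1,2] length 2
  Position 3 ('c'): window [1,3] length 3 -- new best
  Position 4 ('a'): window [1,4] length 4 -- new best
  Position 5 ('a'): repeat (last at 4), move window start to 5
  Position 5 ('a'): window [5,5] length 1
  Position 6 ('c'): window [5,6] length 2
  Position 7 ('h'): window [5,7] length 3
  Position 8 ('d'): window [5,8] length 4
  Position 9 ('e'): window [5,9] length 5 -- new best
Longest substring with no repeats: "achde" with length 5

5


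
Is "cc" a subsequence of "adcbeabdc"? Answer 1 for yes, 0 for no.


Check if "cc" is a subsequence of "adcbeabdc"
Greedy scan:
  Position 0 ('a'): no match needed
  Position 1 ('d'): no match needed
  Position 2 ('c'): matches sub[0] = 'c'
  Position 3 ('b'): no match needed
  Position 4 ('e'): no match needed
  Position 5 ('a'): no match needed
  Position 6 ('b'): no match needed
  Position 7 ('d'): no match needed
  Position 8 ('c'): matches sub[1] = 'c'
All 2 characters matched => is a subsequence

1


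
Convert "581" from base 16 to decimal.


Input: "581" in base 16
Positional expansion:
  Digit '5' (value 5) x 16^2 = 1280
  Digit '8' (value 8) x 16^1 = 128
  Digit '1' (value 1) x 16^0 = 1
Sum = 1409

1409


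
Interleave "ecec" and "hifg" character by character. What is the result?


Interleaving "ecec" and "hifg":
  Position 0: 'e' from first, 'h' from second => "eh"
  Position 1: 'c' from first, 'i' from second => "ci"
  Position 2: 'e' from first, 'f' from second => "ef"
  Position 3: 'c' from first, 'g' from second => "cg"
Result: ehciefcg

ehciefcg


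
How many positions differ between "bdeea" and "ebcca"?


Comparing "bdeea" and "ebcca" position by position:
  Position 0: 'b' vs 'e' => DIFFER
  Position 1: 'd' vs 'b' => DIFFER
  Position 2: 'e' vs 'c' => DIFFER
  Position 3: 'e' vs 'c' => DIFFER
  Position 4: 'a' vs 'a' => same
Positions that differ: 4

4


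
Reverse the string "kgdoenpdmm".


Input: kgdoenpdmm
Reading characters right to left:
  Position 9: 'm'
  Position 8: 'm'
  Position 7: 'd'
  Position 6: 'p'
  Position 5: 'n'
  Position 4: 'e'
  Position 3: 'o'
  Position 2: 'd'
  Position 1: 'g'
  Position 0: 'k'
Reversed: mmdpneodgk

mmdpneodgk


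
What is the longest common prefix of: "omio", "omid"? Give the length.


Words: omio, omid
  Position 0: all 'o' => match
  Position 1: all 'm' => match
  Position 2: all 'i' => match
  Position 3: ('o', 'd') => mismatch, stop
LCP = "omi" (length 3)

3


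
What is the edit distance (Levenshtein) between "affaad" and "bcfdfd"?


Computing edit distance: "affaad" -> "bcfdfd"
DP table:
           b    c    f    d    f    d
      0    1    2    3    4    5    6
  a   1    1    2    3    4    5    6
  f   2    2    2    2    3    4    5
  f   3    3    3    2    3    3    4
  a   4    4    4    3    3    4    4
  a   5    5    5    4    4    4    5
  d   6    6    6    5    4    5    4
Edit distance = dp[6][6] = 4

4


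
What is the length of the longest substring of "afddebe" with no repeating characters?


Input: "afddebe"
Sliding window (track last position of each char):
  Position 0 ('a'): window [0,0] length 1 -- new best
  Position 1 ('f'): window [0,1] length 2 -- new best
  Position 2 ('d'): window [0,2] length 3 -- new best
  Position 3 ('d'): repeat (last at 2), move window start to 3
  Position 3 ('d'): window [3,3] length 1
  Position 4 ('e'): window [3,4] length 2
  Position 5 ('b'): window [3,5] length 3
  Position 6 ('e'): repeat (last at 4), move window start to 5
  Position 6 ('e'): window [5,6] length 2
Longest substring with no repeats: "afd" with length 3

3


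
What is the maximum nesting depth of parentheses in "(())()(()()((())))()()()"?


Input: "(())()(()()((())))()()()"
Tracking depth:
  Position 0 '(': depth becomes 1
  Position 1 '(': depth becomes 2
  Position 2 ')': depth becomes 1
  Position 3 ')': depth becomes 0
  Position 4 '(': depth becomes 1
  Position 5 ')': depth becomes 0
  Position 6 '(': depth becomes 1
  Position 7 '(': depth becomes 2
  Position 8 ')': depth becomes 1
  Position 9 '(': depth becomes 2
  Position 10 ')': depth becomes 1
  Position 11 '(': depth becomes 2
  Position 12 '(': depth becomes 3
  Position 13 '(': depth becomes 4
  Position 14 ')': depth becomes 3
  Position 15 ')': depth becomes 2
  Position 16 ')': depth becomes 1
  Position 17 ')': depth becomes 0
  Position 18 '(': depth becomes 1
  Position 19 ')': depth becomes 0
  Position 20 '(': depth becomes 1
  Position 21 ')': depth becomes 0
  Position 22 '(': depth becomes 1
  Position 23 ')': depth becomes 0
Maximum depth reached: 4

4


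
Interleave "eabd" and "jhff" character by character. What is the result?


Interleaving "eabd" and "jhff":
  Position 0: 'e' from first, 'j' from second => "ej"
  Position 1: 'a' from first, 'h' from second => "ah"
  Position 2: 'b' from first, 'f' from second => "bf"
  Position 3: 'd' from first, 'f' from second => "df"
Result: ejahbfdf

ejahbfdf


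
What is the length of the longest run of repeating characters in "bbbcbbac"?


Input: "bbbcbbac"
Scanning for longest run:
  Position 1 ('b'): continues run of 'b', length=2
  Position 2 ('b'): continues run of 'b', length=3
  Position 3 ('c'): new char, reset run to 1
  Position 4 ('b'): new char, reset run to 1
  Position 5 ('b'): continues run of 'b', length=2
  Position 6 ('a'): new char, reset run to 1
  Position 7 ('c'): new char, reset run to 1
Longest run: 'b' with length 3

3


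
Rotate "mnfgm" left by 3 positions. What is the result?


Input: "mnfgm", rotate left by 3
First 3 characters: "mnf"
Remaining characters: "gm"
Concatenate remaining + first: "gm" + "mnf" = "gmmnf"

gmmnf


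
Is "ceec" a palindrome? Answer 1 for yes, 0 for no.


Input: ceec
Reversed: ceec
  Compare pos 0 ('c') with pos 3 ('c'): match
  Compare pos 1 ('e') with pos 2 ('e'): match
Result: palindrome

1


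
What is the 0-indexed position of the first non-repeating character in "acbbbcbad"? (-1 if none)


Input: acbbbcbad
Character frequencies:
  'a': 2
  'b': 4
  'c': 2
  'd': 1
Scanning left to right for freq == 1:
  Position 0 ('a'): freq=2, skip
  Position 1 ('c'): freq=2, skip
  Position 2 ('b'): freq=4, skip
  Position 3 ('b'): freq=4, skip
  Position 4 ('b'): freq=4, skip
  Position 5 ('c'): freq=2, skip
  Position 6 ('b'): freq=4, skip
  Position 7 ('a'): freq=2, skip
  Position 8 ('d'): unique! => answer = 8

8


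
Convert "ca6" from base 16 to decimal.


Input: "ca6" in base 16
Positional expansion:
  Digit 'c' (value 12) x 16^2 = 3072
  Digit 'a' (value 10) x 16^1 = 160
  Digit '6' (value 6) x 16^0 = 6
Sum = 3238

3238


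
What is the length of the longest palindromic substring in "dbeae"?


Input: "dbeae"
Checking substrings for palindromes:
  [2:5] "eae" (len 3) => palindrome
Longest palindromic substring: "eae" with length 3

3


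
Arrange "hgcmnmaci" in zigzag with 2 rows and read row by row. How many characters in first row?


Zigzag "hgcmnmaci" into 2 rows:
Placing characters:
  'h' => row 0
  'g' => row 1
  'c' => row 0
  'm' => row 1
  'n' => row 0
  'm' => row 1
  'a' => row 0
  'c' => row 1
  'i' => row 0
Rows:
  Row 0: "hcnai"
  Row 1: "gmmc"
First row length: 5

5


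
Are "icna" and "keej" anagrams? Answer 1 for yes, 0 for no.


Strings: "icna", "keej"
Sorted first:  acin
Sorted second: eejk
Differ at position 0: 'a' vs 'e' => not anagrams

0


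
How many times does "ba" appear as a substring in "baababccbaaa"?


Searching for "ba" in "baababccbaaa"
Scanning each position:
  Position 0: "ba" => MATCH
  Position 1: "aa" => no
  Position 2: "ab" => no
  Position 3: "ba" => MATCH
  Position 4: "ab" => no
  Position 5: "bc" => no
  Position 6: "cc" => no
  Position 7: "cb" => no
  Position 8: "ba" => MATCH
  Position 9: "aa" => no
  Position 10: "aa" => no
Total occurrences: 3

3


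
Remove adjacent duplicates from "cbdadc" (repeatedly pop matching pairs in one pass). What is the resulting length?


Input: cbdadc
Stack-based adjacent duplicate removal:
  Read 'c': push. Stack: c
  Read 'b': push. Stack: cb
  Read 'd': push. Stack: cbd
  Read 'a': push. Stack: cbda
  Read 'd': push. Stack: cbdad
  Read 'c': push. Stack: cbdadc
Final stack: "cbdadc" (length 6)

6


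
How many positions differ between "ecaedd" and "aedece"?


Comparing "ecaedd" and "aedece" position by position:
  Position 0: 'e' vs 'a' => DIFFER
  Position 1: 'c' vs 'e' => DIFFER
  Position 2: 'a' vs 'd' => DIFFER
  Position 3: 'e' vs 'e' => same
  Position 4: 'd' vs 'c' => DIFFER
  Position 5: 'd' vs 'e' => DIFFER
Positions that differ: 5

5


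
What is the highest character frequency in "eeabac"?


Input: eeabac
Character counts:
  'a': 2
  'b': 1
  'c': 1
  'e': 2
Maximum frequency: 2

2


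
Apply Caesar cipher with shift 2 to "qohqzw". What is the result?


Caesar cipher: shift "qohqzw" by 2
  'q' (pos 16) + 2 = pos 18 = 's'
  'o' (pos 14) + 2 = pos 16 = 'q'
  'h' (pos 7) + 2 = pos 9 = 'j'
  'q' (pos 16) + 2 = pos 18 = 's'
  'z' (pos 25) + 2 = pos 1 = 'b'
  'w' (pos 22) + 2 = pos 24 = 'y'
Result: sqjsby

sqjsby


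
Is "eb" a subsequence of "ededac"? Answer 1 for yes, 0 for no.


Check if "eb" is a subsequence of "ededac"
Greedy scan:
  Position 0 ('e'): matches sub[0] = 'e'
  Position 1 ('d'): no match needed
  Position 2 ('e'): no match needed
  Position 3 ('d'): no match needed
  Position 4 ('a'): no match needed
  Position 5 ('c'): no match needed
Only matched 1/2 characters => not a subsequence

0


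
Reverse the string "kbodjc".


Input: kbodjc
Reading characters right to left:
  Position 5: 'c'
  Position 4: 'j'
  Position 3: 'd'
  Position 2: 'o'
  Position 1: 'b'
  Position 0: 'k'
Reversed: cjdobk

cjdobk


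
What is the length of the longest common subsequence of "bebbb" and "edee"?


LCS of "bebbb" and "edee"
DP table:
           e    d    e    e
      0    0    0    0    0
  b   0    0    0    0    0
  e   0    1    1    1    1
  b   0    1    1    1    1
  b   0    1    1    1    1
  b   0    1    1    1    1
LCS length = dp[5][4] = 1

1


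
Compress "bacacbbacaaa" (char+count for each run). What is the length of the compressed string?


Input: bacacbbacaaa
Runs:
  'b' x 1 => "b1"
  'a' x 1 => "a1"
  'c' x 1 => "c1"
  'a' x 1 => "a1"
  'c' x 1 => "c1"
  'b' x 2 => "b2"
  'a' x 1 => "a1"
  'c' x 1 => "c1"
  'a' x 3 => "a3"
Compressed: "b1a1c1a1c1b2a1c1a3"
Compressed length: 18

18


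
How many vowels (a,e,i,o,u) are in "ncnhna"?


Input: ncnhna
Checking each character:
  'n' at position 0: consonant
  'c' at position 1: consonant
  'n' at position 2: consonant
  'h' at position 3: consonant
  'n' at position 4: consonant
  'a' at position 5: vowel (running total: 1)
Total vowels: 1

1


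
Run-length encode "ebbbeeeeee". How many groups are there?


Input: ebbbeeeeee
Scanning for consecutive runs:
  Group 1: 'e' x 1 (positions 0-0)
  Group 2: 'b' x 3 (positions 1-3)
  Group 3: 'e' x 6 (positions 4-9)
Total groups: 3

3


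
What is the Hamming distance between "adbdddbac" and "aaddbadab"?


Comparing "adbdddbac" and "aaddbadab" position by position:
  Position 0: 'a' vs 'a' => same
  Position 1: 'd' vs 'a' => differ
  Position 2: 'b' vs 'd' => differ
  Position 3: 'd' vs 'd' => same
  Position 4: 'd' vs 'b' => differ
  Position 5: 'd' vs 'a' => differ
  Position 6: 'b' vs 'd' => differ
  Position 7: 'a' vs 'a' => same
  Position 8: 'c' vs 'b' => differ
Total differences (Hamming distance): 6

6


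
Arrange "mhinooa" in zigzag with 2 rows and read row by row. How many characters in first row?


Zigzag "mhinooa" into 2 rows:
Placing characters:
  'm' => row 0
  'h' => row 1
  'i' => row 0
  'n' => row 1
  'o' => row 0
  'o' => row 1
  'a' => row 0
Rows:
  Row 0: "mioa"
  Row 1: "hno"
First row length: 4

4


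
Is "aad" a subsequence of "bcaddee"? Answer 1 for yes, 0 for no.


Check if "aad" is a subsequence of "bcaddee"
Greedy scan:
  Position 0 ('b'): no match needed
  Position 1 ('c'): no match needed
  Position 2 ('a'): matches sub[0] = 'a'
  Position 3 ('d'): no match needed
  Position 4 ('d'): no match needed
  Position 5 ('e'): no match needed
  Position 6 ('e'): no match needed
Only matched 1/3 characters => not a subsequence

0


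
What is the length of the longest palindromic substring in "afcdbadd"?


Input: "afcdbadd"
Checking substrings for palindromes:
  [6:8] "dd" (len 2) => palindrome
Longest palindromic substring: "dd" with length 2

2


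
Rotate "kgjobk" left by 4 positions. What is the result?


Input: "kgjobk", rotate left by 4
First 4 characters: "kgjo"
Remaining characters: "bk"
Concatenate remaining + first: "bk" + "kgjo" = "bkkgjo"

bkkgjo


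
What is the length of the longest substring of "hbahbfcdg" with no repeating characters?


Input: "hbahbfcdg"
Sliding window (track last position of each char):
  Position 0 ('h'): window [0,0] length 1 -- new best
  Position 1 ('b'): window [0,1] length 2 -- new best
  Position 2 ('a'): window [0,2] length 3 -- new best
  Position 3 ('h'): repeat (last at 0), move window start to 1
  Position 3 ('h'): window [1,3] length 3
  Position 4 ('b'): repeat (last at 1), move window start to 2
  Position 4 ('b'): window [2,4] length 3
  Position 5 ('f'): window [2,5] length 4 -- new best
  Position 6 ('c'): window [2,6] length 5 -- new best
  Position 7 ('d'): window [2,7] length 6 -- new best
  Position 8 ('g'): window [2,8] length 7 -- new best
Longest substring with no repeats: "ahbfcdg" with length 7

7


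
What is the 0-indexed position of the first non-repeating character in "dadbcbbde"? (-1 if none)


Input: dadbcbbde
Character frequencies:
  'a': 1
  'b': 3
  'c': 1
  'd': 3
  'e': 1
Scanning left to right for freq == 1:
  Position 0 ('d'): freq=3, skip
  Position 1 ('a'): unique! => answer = 1

1


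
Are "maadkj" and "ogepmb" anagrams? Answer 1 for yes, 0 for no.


Strings: "maadkj", "ogepmb"
Sorted first:  aadjkm
Sorted second: begmop
Differ at position 0: 'a' vs 'b' => not anagrams

0


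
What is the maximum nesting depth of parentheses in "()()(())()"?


Input: "()()(())()"
Tracking depth:
  Position 0 '(': depth becomes 1
  Position 1 ')': depth becomes 0
  Position 2 '(': depth becomes 1
  Position 3 ')': depth becomes 0
  Position 4 '(': depth becomes 1
  Position 5 '(': depth becomes 2
  Position 6 ')': depth becomes 1
  Position 7 ')': depth becomes 0
  Position 8 '(': depth becomes 1
  Position 9 ')': depth becomes 0
Maximum depth reached: 2

2


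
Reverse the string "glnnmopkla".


Input: glnnmopkla
Reading characters right to left:
  Position 9: 'a'
  Position 8: 'l'
  Position 7: 'k'
  Position 6: 'p'
  Position 5: 'o'
  Position 4: 'm'
  Position 3: 'n'
  Position 2: 'n'
  Position 1: 'l'
  Position 0: 'g'
Reversed: alkpomnnlg

alkpomnnlg


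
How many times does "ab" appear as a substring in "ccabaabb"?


Searching for "ab" in "ccabaabb"
Scanning each position:
  Position 0: "cc" => no
  Position 1: "ca" => no
  Position 2: "ab" => MATCH
  Position 3: "ba" => no
  Position 4: "aa" => no
  Position 5: "ab" => MATCH
  Position 6: "bb" => no
Total occurrences: 2

2


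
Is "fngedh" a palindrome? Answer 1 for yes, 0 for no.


Input: fngedh
Reversed: hdegnf
  Compare pos 0 ('f') with pos 5 ('h'): MISMATCH
  Compare pos 1 ('n') with pos 4 ('d'): MISMATCH
  Compare pos 2 ('g') with pos 3 ('e'): MISMATCH
Result: not a palindrome

0


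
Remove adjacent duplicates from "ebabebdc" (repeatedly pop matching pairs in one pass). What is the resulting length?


Input: ebabebdc
Stack-based adjacent duplicate removal:
  Read 'e': push. Stack: e
  Read 'b': push. Stack: eb
  Read 'a': push. Stack: eba
  Read 'b': push. Stack: ebab
  Read 'e': push. Stack: ebabe
  Read 'b': push. Stack: ebabeb
  Read 'd': push. Stack: ebabebd
  Read 'c': push. Stack: ebabebdc
Final stack: "ebabebdc" (length 8)

8


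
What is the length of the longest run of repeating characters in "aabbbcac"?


Input: "aabbbcac"
Scanning for longest run:
  Position 1 ('a'): continues run of 'a', length=2
  Position 2 ('b'): new char, reset run to 1
  Position 3 ('b'): continues run of 'b', length=2
  Position 4 ('b'): continues run of 'b', length=3
  Position 5 ('c'): new char, reset run to 1
  Position 6 ('a'): new char, reset run to 1
  Position 7 ('c'): new char, reset run to 1
Longest run: 'b' with length 3

3


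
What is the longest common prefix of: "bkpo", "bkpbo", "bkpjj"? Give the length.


Words: bkpo, bkpbo, bkpjj
  Position 0: all 'b' => match
  Position 1: all 'k' => match
  Position 2: all 'p' => match
  Position 3: ('o', 'b', 'j') => mismatch, stop
LCP = "bkp" (length 3)

3


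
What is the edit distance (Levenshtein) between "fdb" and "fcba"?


Computing edit distance: "fdb" -> "fcba"
DP table:
           f    c    b    a
      0    1    2    3    4
  f   1    0    1    2    3
  d   2    1    1    2    3
  b   3    2    2    1    2
Edit distance = dp[3][4] = 2

2


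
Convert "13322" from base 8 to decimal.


Input: "13322" in base 8
Positional expansion:
  Digit '1' (value 1) x 8^4 = 4096
  Digit '3' (value 3) x 8^3 = 1536
  Digit '3' (value 3) x 8^2 = 192
  Digit '2' (value 2) x 8^1 = 16
  Digit '2' (value 2) x 8^0 = 2
Sum = 5842

5842


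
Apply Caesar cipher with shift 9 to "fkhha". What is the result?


Caesar cipher: shift "fkhha" by 9
  'f' (pos 5) + 9 = pos 14 = 'o'
  'k' (pos 10) + 9 = pos 19 = 't'
  'h' (pos 7) + 9 = pos 16 = 'q'
  'h' (pos 7) + 9 = pos 16 = 'q'
  'a' (pos 0) + 9 = pos 9 = 'j'
Result: otqqj

otqqj


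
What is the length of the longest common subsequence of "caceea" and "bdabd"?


LCS of "caceea" and "bdabd"
DP table:
           b    d    a    b    d
      0    0    0    0    0    0
  c   0    0    0    0    0    0
  a   0    0    0    1    1    1
  c   0    0    0    1    1    1
  e   0    0    0    1    1    1
  e   0    0    0    1    1    1
  a   0    0    0    1    1    1
LCS length = dp[6][5] = 1

1


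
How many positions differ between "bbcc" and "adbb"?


Comparing "bbcc" and "adbb" position by position:
  Position 0: 'b' vs 'a' => DIFFER
  Position 1: 'b' vs 'd' => DIFFER
  Position 2: 'c' vs 'b' => DIFFER
  Position 3: 'c' vs 'b' => DIFFER
Positions that differ: 4

4


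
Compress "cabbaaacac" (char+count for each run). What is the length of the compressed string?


Input: cabbaaacac
Runs:
  'c' x 1 => "c1"
  'a' x 1 => "a1"
  'b' x 2 => "b2"
  'a' x 3 => "a3"
  'c' x 1 => "c1"
  'a' x 1 => "a1"
  'c' x 1 => "c1"
Compressed: "c1a1b2a3c1a1c1"
Compressed length: 14

14


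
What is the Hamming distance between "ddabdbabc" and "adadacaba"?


Comparing "ddabdbabc" and "adadacaba" position by position:
  Position 0: 'd' vs 'a' => differ
  Position 1: 'd' vs 'd' => same
  Position 2: 'a' vs 'a' => same
  Position 3: 'b' vs 'd' => differ
  Position 4: 'd' vs 'a' => differ
  Position 5: 'b' vs 'c' => differ
  Position 6: 'a' vs 'a' => same
  Position 7: 'b' vs 'b' => same
  Position 8: 'c' vs 'a' => differ
Total differences (Hamming distance): 5

5


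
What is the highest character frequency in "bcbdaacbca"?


Input: bcbdaacbca
Character counts:
  'a': 3
  'b': 3
  'c': 3
  'd': 1
Maximum frequency: 3

3


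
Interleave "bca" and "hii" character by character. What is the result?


Interleaving "bca" and "hii":
  Position 0: 'b' from first, 'h' from second => "bh"
  Position 1: 'c' from first, 'i' from second => "ci"
  Position 2: 'a' from first, 'i' from second => "ai"
Result: bhciai

bhciai


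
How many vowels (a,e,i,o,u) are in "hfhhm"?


Input: hfhhm
Checking each character:
  'h' at position 0: consonant
  'f' at position 1: consonant
  'h' at position 2: consonant
  'h' at position 3: consonant
  'm' at position 4: consonant
Total vowels: 0

0


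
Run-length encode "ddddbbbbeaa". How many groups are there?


Input: ddddbbbbeaa
Scanning for consecutive runs:
  Group 1: 'd' x 4 (positions 0-3)
  Group 2: 'b' x 4 (positions 4-7)
  Group 3: 'e' x 1 (positions 8-8)
  Group 4: 'a' x 2 (positions 9-10)
Total groups: 4

4


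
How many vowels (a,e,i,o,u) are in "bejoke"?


Input: bejoke
Checking each character:
  'b' at position 0: consonant
  'e' at position 1: vowel (running total: 1)
  'j' at position 2: consonant
  'o' at position 3: vowel (running total: 2)
  'k' at position 4: consonant
  'e' at position 5: vowel (running total: 3)
Total vowels: 3

3


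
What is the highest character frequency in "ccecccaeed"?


Input: ccecccaeed
Character counts:
  'a': 1
  'c': 5
  'd': 1
  'e': 3
Maximum frequency: 5

5


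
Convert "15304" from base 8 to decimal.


Input: "15304" in base 8
Positional expansion:
  Digit '1' (value 1) x 8^4 = 4096
  Digit '5' (value 5) x 8^3 = 2560
  Digit '3' (value 3) x 8^2 = 192
  Digit '0' (value 0) x 8^1 = 0
  Digit '4' (value 4) x 8^0 = 4
Sum = 6852

6852


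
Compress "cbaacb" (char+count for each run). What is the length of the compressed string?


Input: cbaacb
Runs:
  'c' x 1 => "c1"
  'b' x 1 => "b1"
  'a' x 2 => "a2"
  'c' x 1 => "c1"
  'b' x 1 => "b1"
Compressed: "c1b1a2c1b1"
Compressed length: 10

10


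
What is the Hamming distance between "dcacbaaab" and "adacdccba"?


Comparing "dcacbaaab" and "adacdccba" position by position:
  Position 0: 'd' vs 'a' => differ
  Position 1: 'c' vs 'd' => differ
  Position 2: 'a' vs 'a' => same
  Position 3: 'c' vs 'c' => same
  Position 4: 'b' vs 'd' => differ
  Position 5: 'a' vs 'c' => differ
  Position 6: 'a' vs 'c' => differ
  Position 7: 'a' vs 'b' => differ
  Position 8: 'b' vs 'a' => differ
Total differences (Hamming distance): 7

7


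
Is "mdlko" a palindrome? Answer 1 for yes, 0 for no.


Input: mdlko
Reversed: okldm
  Compare pos 0 ('m') with pos 4 ('o'): MISMATCH
  Compare pos 1 ('d') with pos 3 ('k'): MISMATCH
Result: not a palindrome

0


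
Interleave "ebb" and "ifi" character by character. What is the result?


Interleaving "ebb" and "ifi":
  Position 0: 'e' from first, 'i' from second => "ei"
  Position 1: 'b' from first, 'f' from second => "bf"
  Position 2: 'b' from first, 'i' from second => "bi"
Result: eibfbi

eibfbi


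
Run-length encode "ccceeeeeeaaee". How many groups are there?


Input: ccceeeeeeaaee
Scanning for consecutive runs:
  Group 1: 'c' x 3 (positions 0-2)
  Group 2: 'e' x 6 (positions 3-8)
  Group 3: 'a' x 2 (positions 9-10)
  Group 4: 'e' x 2 (positions 11-12)
Total groups: 4

4


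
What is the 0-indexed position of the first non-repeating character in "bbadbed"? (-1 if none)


Input: bbadbed
Character frequencies:
  'a': 1
  'b': 3
  'd': 2
  'e': 1
Scanning left to right for freq == 1:
  Position 0 ('b'): freq=3, skip
  Position 1 ('b'): freq=3, skip
  Position 2 ('a'): unique! => answer = 2

2


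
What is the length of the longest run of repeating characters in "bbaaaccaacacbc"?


Input: "bbaaaccaacacbc"
Scanning for longest run:
  Position 1 ('b'): continues run of 'b', length=2
  Position 2 ('a'): new char, reset run to 1
  Position 3 ('a'): continues run of 'a', length=2
  Position 4 ('a'): continues run of 'a', length=3
  Position 5 ('c'): new char, reset run to 1
  Position 6 ('c'): continues run of 'c', length=2
  Position 7 ('a'): new char, reset run to 1
  Position 8 ('a'): continues run of 'a', length=2
  Position 9 ('c'): new char, reset run to 1
  Position 10 ('a'): new char, reset run to 1
  Position 11 ('c'): new char, reset run to 1
  Position 12 ('b'): new char, reset run to 1
  Position 13 ('c'): new char, reset run to 1
Longest run: 'a' with length 3

3


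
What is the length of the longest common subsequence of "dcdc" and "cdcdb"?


LCS of "dcdc" and "cdcdb"
DP table:
           c    d    c    d    b
      0    0    0    0    0    0
  d   0    0    1    1    1    1
  c   0    1    1    2    2    2
  d   0    1    2    2    3    3
  c   0    1    2    3    3    3
LCS length = dp[4][5] = 3

3


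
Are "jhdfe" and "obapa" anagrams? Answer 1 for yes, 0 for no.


Strings: "jhdfe", "obapa"
Sorted first:  defhj
Sorted second: aabop
Differ at position 0: 'd' vs 'a' => not anagrams

0


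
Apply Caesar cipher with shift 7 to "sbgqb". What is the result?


Caesar cipher: shift "sbgqb" by 7
  's' (pos 18) + 7 = pos 25 = 'z'
  'b' (pos 1) + 7 = pos 8 = 'i'
  'g' (pos 6) + 7 = pos 13 = 'n'
  'q' (pos 16) + 7 = pos 23 = 'x'
  'b' (pos 1) + 7 = pos 8 = 'i'
Result: zinxi

zinxi


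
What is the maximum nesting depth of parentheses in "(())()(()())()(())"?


Input: "(())()(()())()(())"
Tracking depth:
  Position 0 '(': depth becomes 1
  Position 1 '(': depth becomes 2
  Position 2 ')': depth becomes 1
  Position 3 ')': depth becomes 0
  Position 4 '(': depth becomes 1
  Position 5 ')': depth becomes 0
  Position 6 '(': depth becomes 1
  Position 7 '(': depth becomes 2
  Position 8 ')': depth becomes 1
  Position 9 '(': depth becomes 2
  Position 10 ')': depth becomes 1
  Position 11 ')': depth becomes 0
  Position 12 '(': depth becomes 1
  Position 13 ')': depth becomes 0
  Position 14 '(': depth becomes 1
  Position 15 '(': depth becomes 2
  Position 16 ')': depth becomes 1
  Position 17 ')': depth becomes 0
Maximum depth reached: 2

2


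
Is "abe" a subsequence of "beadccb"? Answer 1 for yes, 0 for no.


Check if "abe" is a subsequence of "beadccb"
Greedy scan:
  Position 0 ('b'): no match needed
  Position 1 ('e'): no match needed
  Position 2 ('a'): matches sub[0] = 'a'
  Position 3 ('d'): no match needed
  Position 4 ('c'): no match needed
  Position 5 ('c'): no match needed
  Position 6 ('b'): matches sub[1] = 'b'
Only matched 2/3 characters => not a subsequence

0


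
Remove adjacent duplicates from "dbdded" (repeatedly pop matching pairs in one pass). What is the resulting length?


Input: dbdded
Stack-based adjacent duplicate removal:
  Read 'd': push. Stack: d
  Read 'b': push. Stack: db
  Read 'd': push. Stack: dbd
  Read 'd': matches stack top 'd' => pop. Stack: db
  Read 'e': push. Stack: dbe
  Read 'd': push. Stack: dbed
Final stack: "dbed" (length 4)

4


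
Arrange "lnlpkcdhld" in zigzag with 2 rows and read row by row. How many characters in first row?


Zigzag "lnlpkcdhld" into 2 rows:
Placing characters:
  'l' => row 0
  'n' => row 1
  'l' => row 0
  'p' => row 1
  'k' => row 0
  'c' => row 1
  'd' => row 0
  'h' => row 1
  'l' => row 0
  'd' => row 1
Rows:
  Row 0: "llkdl"
  Row 1: "npchd"
First row length: 5

5


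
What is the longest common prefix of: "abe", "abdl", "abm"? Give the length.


Words: abe, abdl, abm
  Position 0: all 'a' => match
  Position 1: all 'b' => match
  Position 2: ('e', 'd', 'm') => mismatch, stop
LCP = "ab" (length 2)

2


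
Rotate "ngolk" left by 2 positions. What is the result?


Input: "ngolk", rotate left by 2
First 2 characters: "ng"
Remaining characters: "olk"
Concatenate remaining + first: "olk" + "ng" = "olkng"

olkng


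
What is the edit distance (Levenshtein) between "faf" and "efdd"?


Computing edit distance: "faf" -> "efdd"
DP table:
           e    f    d    d
      0    1    2    3    4
  f   1    1    1    2    3
  a   2    2    2    2    3
  f   3    3    2    3    3
Edit distance = dp[3][4] = 3

3


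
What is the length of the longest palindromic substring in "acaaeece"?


Input: "acaaeece"
Checking substrings for palindromes:
  [0:3] "aca" (len 3) => palindrome
  [5:8] "ece" (len 3) => palindrome
  [2:4] "aa" (len 2) => palindrome
  [4:6] "ee" (len 2) => palindrome
Longest palindromic substring: "aca" with length 3

3


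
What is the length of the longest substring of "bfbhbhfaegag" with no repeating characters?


Input: "bfbhbhfaegag"
Sliding window (track last position of each char):
  Position 0 ('b'): window [0,0] length 1 -- new best
  Position 1 ('f'): window [0,1] length 2 -- new best
  Position 2 ('b'): repeat (last at 0), move window start to 1
  Position 2 ('b'): window [1,2] length 2
  Position 3 ('h'): window [1,3] length 3 -- new best
  Position 4 ('b'): repeat (last at 2), move window start to 3
  Position 4 ('b'): window [3,4] length 2
  Position 5 ('h'): repeat (last at 3), move window start to 4
  Position 5 ('h'): window [4,5] length 2
  Position 6 ('f'): window [4,6] length 3
  Position 7 ('a'): window [4,7] length 4 -- new best
  Position 8 ('e'): window [4,8] length 5 -- new best
  Position 9 ('g'): window [4,9] length 6 -- new best
  Position 10 ('a'): repeat (last at 7), move window start to 8
  Position 10 ('a'): window [8,10] length 3
  Position 11 ('g'): repeat (last at 9), move window start to 10
  Position 11 ('g'): window [10,11] length 2
Longest substring with no repeats: "bhfaeg" with length 6

6


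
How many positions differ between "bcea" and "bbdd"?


Comparing "bcea" and "bbdd" position by position:
  Position 0: 'b' vs 'b' => same
  Position 1: 'c' vs 'b' => DIFFER
  Position 2: 'e' vs 'd' => DIFFER
  Position 3: 'a' vs 'd' => DIFFER
Positions that differ: 3

3


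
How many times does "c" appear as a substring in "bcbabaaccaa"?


Searching for "c" in "bcbabaaccaa"
Scanning each position:
  Position 0: "b" => no
  Position 1: "c" => MATCH
  Position 2: "b" => no
  Position 3: "a" => no
  Position 4: "b" => no
  Position 5: "a" => no
  Position 6: "a" => no
  Position 7: "c" => MATCH
  Position 8: "c" => MATCH
  Position 9: "a" => no
  Position 10: "a" => no
Total occurrences: 3

3


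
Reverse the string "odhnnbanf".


Input: odhnnbanf
Reading characters right to left:
  Position 8: 'f'
  Position 7: 'n'
  Position 6: 'a'
  Position 5: 'b'
  Position 4: 'n'
  Position 3: 'n'
  Position 2: 'h'
  Position 1: 'd'
  Position 0: 'o'
Reversed: fnabnnhdo

fnabnnhdo


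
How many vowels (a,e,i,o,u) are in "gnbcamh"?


Input: gnbcamh
Checking each character:
  'g' at position 0: consonant
  'n' at position 1: consonant
  'b' at position 2: consonant
  'c' at position 3: consonant
  'a' at position 4: vowel (running total: 1)
  'm' at position 5: consonant
  'h' at position 6: consonant
Total vowels: 1

1


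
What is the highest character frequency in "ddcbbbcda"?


Input: ddcbbbcda
Character counts:
  'a': 1
  'b': 3
  'c': 2
  'd': 3
Maximum frequency: 3

3


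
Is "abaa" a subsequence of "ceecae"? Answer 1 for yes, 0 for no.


Check if "abaa" is a subsequence of "ceecae"
Greedy scan:
  Position 0 ('c'): no match needed
  Position 1 ('e'): no match needed
  Position 2 ('e'): no match needed
  Position 3 ('c'): no match needed
  Position 4 ('a'): matches sub[0] = 'a'
  Position 5 ('e'): no match needed
Only matched 1/4 characters => not a subsequence

0


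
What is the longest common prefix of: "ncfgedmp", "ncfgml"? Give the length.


Words: ncfgedmp, ncfgml
  Position 0: all 'n' => match
  Position 1: all 'c' => match
  Position 2: all 'f' => match
  Position 3: all 'g' => match
  Position 4: ('e', 'm') => mismatch, stop
LCP = "ncfg" (length 4)

4


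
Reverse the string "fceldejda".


Input: fceldejda
Reading characters right to left:
  Position 8: 'a'
  Position 7: 'd'
  Position 6: 'j'
  Position 5: 'e'
  Position 4: 'd'
  Position 3: 'l'
  Position 2: 'e'
  Position 1: 'c'
  Position 0: 'f'
Reversed: adjedlecf

adjedlecf


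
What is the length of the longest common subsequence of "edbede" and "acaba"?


LCS of "edbede" and "acaba"
DP table:
           a    c    a    b    a
      0    0    0    0    0    0
  e   0    0    0    0    0    0
  d   0    0    0    0    0    0
  b   0    0    0    0    1    1
  e   0    0    0    0    1    1
  d   0    0    0    0    1    1
  e   0    0    0    0    1    1
LCS length = dp[6][5] = 1

1


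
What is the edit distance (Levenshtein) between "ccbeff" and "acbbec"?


Computing edit distance: "ccbeff" -> "acbbec"
DP table:
           a    c    b    b    e    c
      0    1    2    3    4    5    6
  c   1    1    1    2    3    4    5
  c   2    2    1    2    3    4    4
  b   3    3    2    1    2    3    4
  e   4    4    3    2    2    2    3
  f   5    5    4    3    3    3    3
  f   6    6    5    4    4    4    4
Edit distance = dp[6][6] = 4

4


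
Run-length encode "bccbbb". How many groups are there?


Input: bccbbb
Scanning for consecutive runs:
  Group 1: 'b' x 1 (positions 0-0)
  Group 2: 'c' x 2 (positions 1-2)
  Group 3: 'b' x 3 (positions 3-5)
Total groups: 3

3


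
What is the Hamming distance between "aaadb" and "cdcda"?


Comparing "aaadb" and "cdcda" position by position:
  Position 0: 'a' vs 'c' => differ
  Position 1: 'a' vs 'd' => differ
  Position 2: 'a' vs 'c' => differ
  Position 3: 'd' vs 'd' => same
  Position 4: 'b' vs 'a' => differ
Total differences (Hamming distance): 4

4


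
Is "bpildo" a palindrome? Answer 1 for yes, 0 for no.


Input: bpildo
Reversed: odlipb
  Compare pos 0 ('b') with pos 5 ('o'): MISMATCH
  Compare pos 1 ('p') with pos 4 ('d'): MISMATCH
  Compare pos 2 ('i') with pos 3 ('l'): MISMATCH
Result: not a palindrome

0


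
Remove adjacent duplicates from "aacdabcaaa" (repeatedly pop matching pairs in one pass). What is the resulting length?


Input: aacdabcaaa
Stack-based adjacent duplicate removal:
  Read 'a': push. Stack: a
  Read 'a': matches stack top 'a' => pop. Stack: (empty)
  Read 'c': push. Stack: c
  Read 'd': push. Stack: cd
  Read 'a': push. Stack: cda
  Read 'b': push. Stack: cdab
  Read 'c': push. Stack: cdabc
  Read 'a': push. Stack: cdabca
  Read 'a': matches stack top 'a' => pop. Stack: cdabc
  Read 'a': push. Stack: cdabca
Final stack: "cdabca" (length 6)

6


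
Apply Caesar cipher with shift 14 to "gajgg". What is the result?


Caesar cipher: shift "gajgg" by 14
  'g' (pos 6) + 14 = pos 20 = 'u'
  'a' (pos 0) + 14 = pos 14 = 'o'
  'j' (pos 9) + 14 = pos 23 = 'x'
  'g' (pos 6) + 14 = pos 20 = 'u'
  'g' (pos 6) + 14 = pos 20 = 'u'
Result: uoxuu

uoxuu


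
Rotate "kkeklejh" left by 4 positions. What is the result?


Input: "kkeklejh", rotate left by 4
First 4 characters: "kkek"
Remaining characters: "lejh"
Concatenate remaining + first: "lejh" + "kkek" = "lejhkkek"

lejhkkek


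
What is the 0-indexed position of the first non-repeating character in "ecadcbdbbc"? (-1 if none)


Input: ecadcbdbbc
Character frequencies:
  'a': 1
  'b': 3
  'c': 3
  'd': 2
  'e': 1
Scanning left to right for freq == 1:
  Position 0 ('e'): unique! => answer = 0

0


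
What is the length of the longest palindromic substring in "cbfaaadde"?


Input: "cbfaaadde"
Checking substrings for palindromes:
  [3:6] "aaa" (len 3) => palindrome
  [3:5] "aa" (len 2) => palindrome
  [4:6] "aa" (len 2) => palindrome
  [6:8] "dd" (len 2) => palindrome
Longest palindromic substring: "aaa" with length 3

3


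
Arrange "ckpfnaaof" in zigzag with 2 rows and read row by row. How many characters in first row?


Zigzag "ckpfnaaof" into 2 rows:
Placing characters:
  'c' => row 0
  'k' => row 1
  'p' => row 0
  'f' => row 1
  'n' => row 0
  'a' => row 1
  'a' => row 0
  'o' => row 1
  'f' => row 0
Rows:
  Row 0: "cpnaf"
  Row 1: "kfao"
First row length: 5

5


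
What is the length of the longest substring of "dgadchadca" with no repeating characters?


Input: "dgadchadca"
Sliding window (track last position of each char):
  Position 0 ('d'): window [0,0] length 1 -- new best
  Position 1 ('g'): window [0,1] length 2 -- new best
  Position 2 ('a'): window [0,2] length 3 -- new best
  Position 3 ('d'): repeat (last at 0), move window start to 1
  Position 3 ('d'): window [1,3] length 3
  Position 4 ('c'): window [1,4] length 4 -- new best
  Position 5 ('h'): window [1,5] length 5 -- new best
  Position 6 ('a'): repeat (last at 2), move window start to 3
  Position 6 ('a'): window [3,6] length 4
  Position 7 ('d'): repeat (last at 3), move window start to 4
  Position 7 ('d'): window [4,7] length 4
  Position 8 ('c'): repeat (last at 4), move window start to 5
  Position 8 ('c'): window [5,8] length 4
  Position 9 ('a'): repeat (last at 6), move window start to 7
  Position 9 ('a'): window [7,9] length 3
Longest substring with no repeats: "gadch" with length 5

5


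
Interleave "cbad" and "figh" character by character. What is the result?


Interleaving "cbad" and "figh":
  Position 0: 'c' from first, 'f' from second => "cf"
  Position 1: 'b' from first, 'i' from second => "bi"
  Position 2: 'a' from first, 'g' from second => "ag"
  Position 3: 'd' from first, 'h' from second => "dh"
Result: cfbiagdh

cfbiagdh


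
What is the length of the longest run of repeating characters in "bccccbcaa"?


Input: "bccccbcaa"
Scanning for longest run:
  Position 1 ('c'): new char, reset run to 1
  Position 2 ('c'): continues run of 'c', length=2
  Position 3 ('c'): continues run of 'c', length=3
  Position 4 ('c'): continues run of 'c', length=4
  Position 5 ('b'): new char, reset run to 1
  Position 6 ('c'): new char, reset run to 1
  Position 7 ('a'): new char, reset run to 1
  Position 8 ('a'): continues run of 'a', length=2
Longest run: 'c' with length 4

4
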